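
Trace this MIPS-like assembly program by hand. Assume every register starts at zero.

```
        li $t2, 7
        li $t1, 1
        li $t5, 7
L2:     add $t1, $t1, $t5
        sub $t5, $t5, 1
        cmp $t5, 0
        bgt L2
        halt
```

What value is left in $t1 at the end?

$t2=7
$t1=1
$t5=7
$t1=1+7=8
$t5=7-1=6
cmp $t5, 0  (cmp 6,0)
bgt L2: taken
$t1=8+6=14
$t5=6-1=5
cmp $t5, 0  (cmp 5,0)
bgt L2: taken
$t1=14+5=19
$t5=5-1=4
cmp $t5, 0  (cmp 4,0)
bgt L2: taken
$t1=19+4=23
$t5=4-1=3
cmp $t5, 0  (cmp 3,0)
bgt L2: taken
$t1=23+3=26
$t5=3-1=2
cmp $t5, 0  (cmp 2,0)
bgt L2: taken
$t1=26+2=28
$t5=2-1=1
cmp $t5, 0  (cmp 1,0)
bgt L2: taken
$t1=28+1=29
$t5=1-1=0
cmp $t5, 0  (cmp 0,0)
bgt L2: not taken
halt.

29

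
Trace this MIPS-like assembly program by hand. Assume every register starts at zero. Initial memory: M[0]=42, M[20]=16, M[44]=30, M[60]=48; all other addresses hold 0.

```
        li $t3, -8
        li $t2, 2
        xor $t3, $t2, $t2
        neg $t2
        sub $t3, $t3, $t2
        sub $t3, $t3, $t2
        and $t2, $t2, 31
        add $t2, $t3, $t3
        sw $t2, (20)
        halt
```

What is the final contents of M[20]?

8

li $t3, -8 → $t3=-8
li $t2, 2 → $t2=2
xor $t3, $t2, $t2 → $t3=2^2=0
neg $t2 → $t2=-(2)=-2
sub $t3, $t3, $t2 → $t3=0-(-2)=2
sub $t3, $t3, $t2 → $t3=2-(-2)=4
and $t2, $t2, 31 → $t2=(-2)&31=30
add $t2, $t3, $t3 → $t2=4+4=8
sw $t2, (20) → M[20]=8
halt.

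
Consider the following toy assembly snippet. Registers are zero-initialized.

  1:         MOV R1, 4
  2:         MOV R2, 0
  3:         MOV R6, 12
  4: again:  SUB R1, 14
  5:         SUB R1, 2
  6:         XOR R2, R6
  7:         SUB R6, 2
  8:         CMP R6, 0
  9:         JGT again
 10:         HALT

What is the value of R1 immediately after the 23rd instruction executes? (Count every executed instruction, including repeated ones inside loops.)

-60

MOV R1, 4 → R1=4
MOV R2, 0 → R2=0
MOV R6, 12 → R6=12
SUB R1, 14 → R1=4-14=-10
SUB R1, 2 → R1=(-10)-2=-12
XOR R2, R6 → R2=0^12=12
SUB R6, 2 → R6=12-2=10
CMP R6, 0  (cmp 10,0)
JGT again: taken
SUB R1, 14 → R1=(-12)-14=-26
SUB R1, 2 → R1=(-26)-2=-28
XOR R2, R6 → R2=12^10=6
SUB R6, 2 → R6=10-2=8
CMP R6, 0  (cmp 8,0)
JGT again: taken
SUB R1, 14 → R1=(-28)-14=-42
SUB R1, 2 → R1=(-42)-2=-44
XOR R2, R6 → R2=6^8=14
SUB R6, 2 → R6=8-2=6
CMP R6, 0  (cmp 6,0)
JGT again: taken
SUB R1, 14 → R1=(-44)-14=-58
SUB R1, 2 → R1=(-58)-2=-60
After step 23: R1 = -60.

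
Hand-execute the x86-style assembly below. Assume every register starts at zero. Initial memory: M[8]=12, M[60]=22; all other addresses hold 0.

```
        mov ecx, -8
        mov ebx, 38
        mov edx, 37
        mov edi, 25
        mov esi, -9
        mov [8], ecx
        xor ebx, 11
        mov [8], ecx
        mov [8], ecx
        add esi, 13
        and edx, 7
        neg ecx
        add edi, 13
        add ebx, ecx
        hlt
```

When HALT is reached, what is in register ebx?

53

after mov ecx, -8: ecx=-8
after mov ebx, 38: ebx=38
after mov edx, 37: edx=37
after mov edi, 25: edi=25
after mov esi, -9: esi=-9
mov [8], ecx → M[8]=-8
after xor ebx, 11: ebx=38^11=45
mov [8], ecx → M[8]=-8
mov [8], ecx → M[8]=-8
after add esi, 13: esi=(-9)+13=4
after and edx, 7: edx=37&7=5
after neg ecx: ecx=-(-8)=8
after add edi, 13: edi=25+13=38
after add ebx, ecx: ebx=45+8=53
halt.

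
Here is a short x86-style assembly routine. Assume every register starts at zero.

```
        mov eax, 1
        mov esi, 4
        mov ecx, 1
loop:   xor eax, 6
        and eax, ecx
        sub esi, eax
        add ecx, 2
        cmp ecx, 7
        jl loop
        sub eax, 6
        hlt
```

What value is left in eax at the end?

eax=1
esi=4
ecx=1
eax=1^6=7
eax=7&1=1
esi=4-1=3
ecx=1+2=3
cmp ecx, 7  (cmp 3,7)
jl loop: taken
eax=1^6=7
eax=7&3=3
esi=3-3=0
ecx=3+2=5
cmp ecx, 7  (cmp 5,7)
jl loop: taken
eax=3^6=5
eax=5&5=5
esi=0-5=-5
ecx=5+2=7
cmp ecx, 7  (cmp 7,7)
jl loop: not taken
eax=5-6=-1
halt.

-1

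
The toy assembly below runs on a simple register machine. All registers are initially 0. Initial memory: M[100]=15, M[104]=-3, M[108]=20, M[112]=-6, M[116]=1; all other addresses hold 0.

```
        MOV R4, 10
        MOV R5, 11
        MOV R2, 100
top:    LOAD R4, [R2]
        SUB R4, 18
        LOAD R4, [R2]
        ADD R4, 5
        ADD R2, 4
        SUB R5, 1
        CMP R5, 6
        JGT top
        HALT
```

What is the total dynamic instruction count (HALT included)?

44

R4=10
R5=11
R2=100
R4=M[100]=15
R4=15-18=-3
R4=M[100]=15
R4=15+5=20
R2=100+4=104
R5=11-1=10
CMP R5, 6  (cmp 10,6)
JGT top: taken
R4=M[104]=-3
R4=(-3)-18=-21
R4=M[104]=-3
R4=(-3)+5=2
R2=104+4=108
R5=10-1=9
CMP R5, 6  (cmp 9,6)
JGT top: taken
R4=M[108]=20
R4=20-18=2
R4=M[108]=20
R4=20+5=25
R2=108+4=112
R5=9-1=8
CMP R5, 6  (cmp 8,6)
JGT top: taken
R4=M[112]=-6
R4=(-6)-18=-24
R4=M[112]=-6
R4=(-6)+5=-1
R2=112+4=116
R5=8-1=7
CMP R5, 6  (cmp 7,6)
JGT top: taken
R4=M[116]=1
R4=1-18=-17
R4=M[116]=1
R4=1+5=6
R2=116+4=120
R5=7-1=6
CMP R5, 6  (cmp 6,6)
JGT top: not taken
halt.
Total executed instructions: 44.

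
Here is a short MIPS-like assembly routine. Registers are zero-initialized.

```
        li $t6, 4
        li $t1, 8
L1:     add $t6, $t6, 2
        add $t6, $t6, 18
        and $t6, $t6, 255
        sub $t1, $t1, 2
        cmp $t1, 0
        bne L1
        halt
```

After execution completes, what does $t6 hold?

$t6=4
$t1=8
$t6=4+2=6
$t6=6+18=24
$t6=24&255=24
$t1=8-2=6
cmp $t1, 0  (cmp 6,0)
bne L1: taken
$t6=24+2=26
$t6=26+18=44
$t6=44&255=44
$t1=6-2=4
cmp $t1, 0  (cmp 4,0)
bne L1: taken
$t6=44+2=46
$t6=46+18=64
$t6=64&255=64
$t1=4-2=2
cmp $t1, 0  (cmp 2,0)
bne L1: taken
$t6=64+2=66
$t6=66+18=84
$t6=84&255=84
$t1=2-2=0
cmp $t1, 0  (cmp 0,0)
bne L1: not taken
halt.

84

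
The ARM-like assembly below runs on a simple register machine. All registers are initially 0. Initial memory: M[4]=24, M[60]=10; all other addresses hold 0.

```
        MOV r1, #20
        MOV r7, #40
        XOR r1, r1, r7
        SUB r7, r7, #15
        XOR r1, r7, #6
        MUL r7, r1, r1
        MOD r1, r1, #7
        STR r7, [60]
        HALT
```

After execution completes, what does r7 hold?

961

MOV r1, #20 → r1=20
MOV r7, #40 → r7=40
XOR r1, r1, r7 → r1=20^40=60
SUB r7, r7, #15 → r7=40-15=25
XOR r1, r7, #6 → r1=25^6=31
MUL r7, r1, r1 → r7=31*31=961
MOD r1, r1, #7 → r1=31%7=3
STR r7, [60] → M[60]=961
halt.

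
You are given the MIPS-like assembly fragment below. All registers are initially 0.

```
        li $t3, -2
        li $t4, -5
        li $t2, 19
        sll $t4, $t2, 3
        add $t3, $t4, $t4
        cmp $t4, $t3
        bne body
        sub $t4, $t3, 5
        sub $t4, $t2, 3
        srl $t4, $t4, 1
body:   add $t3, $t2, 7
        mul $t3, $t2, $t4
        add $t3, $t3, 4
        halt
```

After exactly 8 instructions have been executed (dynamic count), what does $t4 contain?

after li $t3, -2: $t3=-2
after li $t4, -5: $t4=-5
after li $t2, 19: $t2=19
after sll $t4, $t2, 3: $t4=19<<3=152
after add $t3, $t4, $t4: $t3=152+152=304
cmp $t4, $t3  (cmp 152,304)
bne body: taken
after add $t3, $t2, 7: $t3=19+7=26
After step 8: $t4 = 152.

152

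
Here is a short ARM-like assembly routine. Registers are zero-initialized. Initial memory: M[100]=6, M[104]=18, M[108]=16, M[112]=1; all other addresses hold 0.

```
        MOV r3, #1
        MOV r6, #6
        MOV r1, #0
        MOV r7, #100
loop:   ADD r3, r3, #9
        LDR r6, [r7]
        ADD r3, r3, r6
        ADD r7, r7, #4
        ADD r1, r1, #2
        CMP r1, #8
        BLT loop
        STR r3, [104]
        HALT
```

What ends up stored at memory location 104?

after MOV r3, #1: r3=1
after MOV r6, #6: r6=6
after MOV r1, #0: r1=0
after MOV r7, #100: r7=100
after ADD r3, r3, #9: r3=1+9=10
after LDR r6, [r7]: r6=M[100]=6
after ADD r3, r3, r6: r3=10+6=16
after ADD r7, r7, #4: r7=100+4=104
after ADD r1, r1, #2: r1=0+2=2
CMP r1, #8  (cmp 2,8)
BLT loop: taken
after ADD r3, r3, #9: r3=16+9=25
after LDR r6, [r7]: r6=M[104]=18
after ADD r3, r3, r6: r3=25+18=43
after ADD r7, r7, #4: r7=104+4=108
after ADD r1, r1, #2: r1=2+2=4
CMP r1, #8  (cmp 4,8)
BLT loop: taken
after ADD r3, r3, #9: r3=43+9=52
after LDR r6, [r7]: r6=M[108]=16
after ADD r3, r3, r6: r3=52+16=68
after ADD r7, r7, #4: r7=108+4=112
after ADD r1, r1, #2: r1=4+2=6
CMP r1, #8  (cmp 6,8)
BLT loop: taken
after ADD r3, r3, #9: r3=68+9=77
after LDR r6, [r7]: r6=M[112]=1
after ADD r3, r3, r6: r3=77+1=78
after ADD r7, r7, #4: r7=112+4=116
after ADD r1, r1, #2: r1=6+2=8
CMP r1, #8  (cmp 8,8)
BLT loop: not taken
STR r3, [104] → M[104]=78
halt.

78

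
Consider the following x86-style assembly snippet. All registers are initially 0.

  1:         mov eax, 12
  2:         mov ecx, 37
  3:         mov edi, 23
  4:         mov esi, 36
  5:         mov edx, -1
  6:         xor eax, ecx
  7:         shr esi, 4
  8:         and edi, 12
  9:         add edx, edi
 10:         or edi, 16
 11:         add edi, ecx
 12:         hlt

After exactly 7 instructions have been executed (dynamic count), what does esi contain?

after mov eax, 12: eax=12
after mov ecx, 37: ecx=37
after mov edi, 23: edi=23
after mov esi, 36: esi=36
after mov edx, -1: edx=-1
after xor eax, ecx: eax=12^37=41
after shr esi, 4: esi=36>>4=2
After step 7: esi = 2.

2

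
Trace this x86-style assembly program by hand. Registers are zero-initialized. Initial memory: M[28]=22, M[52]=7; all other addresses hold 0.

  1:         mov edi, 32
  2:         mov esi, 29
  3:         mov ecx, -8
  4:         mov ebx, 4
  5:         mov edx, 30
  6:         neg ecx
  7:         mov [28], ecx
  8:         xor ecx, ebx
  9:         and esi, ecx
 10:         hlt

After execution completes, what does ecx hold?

edi=32
esi=29
ecx=-8
ebx=4
edx=30
ecx=-(-8)=8
mov [28], ecx → M[28]=8
ecx=8^4=12
esi=29&12=12
halt.

12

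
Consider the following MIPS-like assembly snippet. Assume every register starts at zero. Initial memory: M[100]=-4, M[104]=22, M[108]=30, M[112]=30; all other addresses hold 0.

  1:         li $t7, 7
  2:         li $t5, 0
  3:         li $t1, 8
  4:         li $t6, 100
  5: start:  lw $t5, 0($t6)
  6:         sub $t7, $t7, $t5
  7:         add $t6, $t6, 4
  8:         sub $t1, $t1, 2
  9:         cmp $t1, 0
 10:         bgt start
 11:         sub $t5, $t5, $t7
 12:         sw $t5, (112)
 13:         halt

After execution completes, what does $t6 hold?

116

li $t7, 7 → $t7=7
li $t5, 0 → $t5=0
li $t1, 8 → $t1=8
li $t6, 100 → $t6=100
lw $t5, 0($t6) → $t5=M[100]=-4
sub $t7, $t7, $t5 → $t7=7-(-4)=11
add $t6, $t6, 4 → $t6=100+4=104
sub $t1, $t1, 2 → $t1=8-2=6
cmp $t1, 0  (cmp 6,0)
bgt start: taken
lw $t5, 0($t6) → $t5=M[104]=22
sub $t7, $t7, $t5 → $t7=11-22=-11
add $t6, $t6, 4 → $t6=104+4=108
sub $t1, $t1, 2 → $t1=6-2=4
cmp $t1, 0  (cmp 4,0)
bgt start: taken
lw $t5, 0($t6) → $t5=M[108]=30
sub $t7, $t7, $t5 → $t7=(-11)-30=-41
add $t6, $t6, 4 → $t6=108+4=112
sub $t1, $t1, 2 → $t1=4-2=2
cmp $t1, 0  (cmp 2,0)
bgt start: taken
lw $t5, 0($t6) → $t5=M[112]=30
sub $t7, $t7, $t5 → $t7=(-41)-30=-71
add $t6, $t6, 4 → $t6=112+4=116
sub $t1, $t1, 2 → $t1=2-2=0
cmp $t1, 0  (cmp 0,0)
bgt start: not taken
sub $t5, $t5, $t7 → $t5=30-(-71)=101
sw $t5, (112) → M[112]=101
halt.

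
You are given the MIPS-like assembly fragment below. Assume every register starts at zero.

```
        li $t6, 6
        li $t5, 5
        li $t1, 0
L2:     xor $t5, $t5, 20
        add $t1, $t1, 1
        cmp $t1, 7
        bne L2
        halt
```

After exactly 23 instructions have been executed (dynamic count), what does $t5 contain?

17

$t6=6
$t5=5
$t1=0
$t5=5^20=17
$t1=0+1=1
cmp $t1, 7  (cmp 1,7)
bne L2: taken
$t5=17^20=5
$t1=1+1=2
cmp $t1, 7  (cmp 2,7)
bne L2: taken
$t5=5^20=17
$t1=2+1=3
cmp $t1, 7  (cmp 3,7)
bne L2: taken
$t5=17^20=5
$t1=3+1=4
cmp $t1, 7  (cmp 4,7)
bne L2: taken
$t5=5^20=17
$t1=4+1=5
cmp $t1, 7  (cmp 5,7)
bne L2: taken
After step 23: $t5 = 17.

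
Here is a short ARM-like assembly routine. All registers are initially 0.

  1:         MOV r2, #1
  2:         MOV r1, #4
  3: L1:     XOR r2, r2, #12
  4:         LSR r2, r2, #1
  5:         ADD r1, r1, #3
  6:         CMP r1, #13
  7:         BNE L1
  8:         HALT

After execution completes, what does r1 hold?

13

r2=1
r1=4
r2=1^12=13
r2=13>>1=6
r1=4+3=7
CMP r1, #13  (cmp 7,13)
BNE L1: taken
r2=6^12=10
r2=10>>1=5
r1=7+3=10
CMP r1, #13  (cmp 10,13)
BNE L1: taken
r2=5^12=9
r2=9>>1=4
r1=10+3=13
CMP r1, #13  (cmp 13,13)
BNE L1: not taken
halt.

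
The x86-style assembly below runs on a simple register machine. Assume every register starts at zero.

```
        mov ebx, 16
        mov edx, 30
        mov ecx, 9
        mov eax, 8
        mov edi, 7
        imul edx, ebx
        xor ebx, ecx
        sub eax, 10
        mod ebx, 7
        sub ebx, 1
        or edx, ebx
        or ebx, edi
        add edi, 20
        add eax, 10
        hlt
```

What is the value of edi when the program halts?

27

ebx=16
edx=30
ecx=9
eax=8
edi=7
edx=30*16=480
ebx=16^9=25
eax=8-10=-2
ebx=25%7=4
ebx=4-1=3
edx=480|3=483
ebx=3|7=7
edi=7+20=27
eax=(-2)+10=8
halt.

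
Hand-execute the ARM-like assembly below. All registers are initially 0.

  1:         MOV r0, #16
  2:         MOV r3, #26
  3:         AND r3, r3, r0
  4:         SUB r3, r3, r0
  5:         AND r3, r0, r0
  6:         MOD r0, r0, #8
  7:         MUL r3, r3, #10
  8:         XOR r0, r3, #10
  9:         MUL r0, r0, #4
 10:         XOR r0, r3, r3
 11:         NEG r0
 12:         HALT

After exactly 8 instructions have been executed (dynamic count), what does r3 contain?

r0=16
r3=26
r3=26&16=16
r3=16-16=0
r3=16&16=16
r0=16%8=0
r3=16*10=160
r0=160^10=170
After step 8: r3 = 160.

160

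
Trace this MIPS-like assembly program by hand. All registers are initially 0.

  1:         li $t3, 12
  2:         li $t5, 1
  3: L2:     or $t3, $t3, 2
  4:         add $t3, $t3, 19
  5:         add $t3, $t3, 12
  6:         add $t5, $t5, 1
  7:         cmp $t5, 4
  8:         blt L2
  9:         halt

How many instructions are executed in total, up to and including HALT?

21

$t3=12
$t5=1
$t3=12|2=14
$t3=14+19=33
$t3=33+12=45
$t5=1+1=2
cmp $t5, 4  (cmp 2,4)
blt L2: taken
$t3=45|2=47
$t3=47+19=66
$t3=66+12=78
$t5=2+1=3
cmp $t5, 4  (cmp 3,4)
blt L2: taken
$t3=78|2=78
$t3=78+19=97
$t3=97+12=109
$t5=3+1=4
cmp $t5, 4  (cmp 4,4)
blt L2: not taken
halt.
Total executed instructions: 21.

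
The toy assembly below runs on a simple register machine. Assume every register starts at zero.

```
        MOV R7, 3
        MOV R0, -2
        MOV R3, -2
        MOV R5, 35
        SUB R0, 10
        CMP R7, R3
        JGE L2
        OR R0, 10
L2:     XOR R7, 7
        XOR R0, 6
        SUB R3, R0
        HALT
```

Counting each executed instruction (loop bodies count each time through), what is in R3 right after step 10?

after MOV R7, 3: R7=3
after MOV R0, -2: R0=-2
after MOV R3, -2: R3=-2
after MOV R5, 35: R5=35
after SUB R0, 10: R0=(-2)-10=-12
CMP R7, R3  (cmp 3,-2)
JGE L2: taken
after XOR R7, 7: R7=3^7=4
after XOR R0, 6: R0=(-12)^6=-14
after SUB R3, R0: R3=(-2)-(-14)=12
After step 10: R3 = 12.

12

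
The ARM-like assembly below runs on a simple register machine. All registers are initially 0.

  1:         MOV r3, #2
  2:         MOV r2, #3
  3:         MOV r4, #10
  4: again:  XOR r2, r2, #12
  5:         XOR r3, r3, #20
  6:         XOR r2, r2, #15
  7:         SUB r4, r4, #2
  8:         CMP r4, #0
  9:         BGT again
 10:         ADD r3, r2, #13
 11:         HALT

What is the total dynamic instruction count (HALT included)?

MOV r3, #2 → r3=2
MOV r2, #3 → r2=3
MOV r4, #10 → r4=10
XOR r2, r2, #12 → r2=3^12=15
XOR r3, r3, #20 → r3=2^20=22
XOR r2, r2, #15 → r2=15^15=0
SUB r4, r4, #2 → r4=10-2=8
CMP r4, #0  (cmp 8,0)
BGT again: taken
XOR r2, r2, #12 → r2=0^12=12
XOR r3, r3, #20 → r3=22^20=2
XOR r2, r2, #15 → r2=12^15=3
SUB r4, r4, #2 → r4=8-2=6
CMP r4, #0  (cmp 6,0)
BGT again: taken
XOR r2, r2, #12 → r2=3^12=15
XOR r3, r3, #20 → r3=2^20=22
XOR r2, r2, #15 → r2=15^15=0
SUB r4, r4, #2 → r4=6-2=4
CMP r4, #0  (cmp 4,0)
BGT again: taken
XOR r2, r2, #12 → r2=0^12=12
XOR r3, r3, #20 → r3=22^20=2
XOR r2, r2, #15 → r2=12^15=3
SUB r4, r4, #2 → r4=4-2=2
CMP r4, #0  (cmp 2,0)
BGT again: taken
XOR r2, r2, #12 → r2=3^12=15
XOR r3, r3, #20 → r3=2^20=22
XOR r2, r2, #15 → r2=15^15=0
SUB r4, r4, #2 → r4=2-2=0
CMP r4, #0  (cmp 0,0)
BGT again: not taken
ADD r3, r2, #13 → r3=0+13=13
halt.
Total executed instructions: 35.

35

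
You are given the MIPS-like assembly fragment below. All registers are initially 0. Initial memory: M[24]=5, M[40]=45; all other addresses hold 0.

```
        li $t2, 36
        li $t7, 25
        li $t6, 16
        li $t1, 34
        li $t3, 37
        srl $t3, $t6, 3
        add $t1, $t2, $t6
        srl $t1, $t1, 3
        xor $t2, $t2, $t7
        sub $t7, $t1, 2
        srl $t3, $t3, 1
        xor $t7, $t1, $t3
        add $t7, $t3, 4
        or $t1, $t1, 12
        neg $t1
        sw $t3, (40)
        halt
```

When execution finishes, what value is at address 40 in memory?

after li $t2, 36: $t2=36
after li $t7, 25: $t7=25
after li $t6, 16: $t6=16
after li $t1, 34: $t1=34
after li $t3, 37: $t3=37
after srl $t3, $t6, 3: $t3=16>>3=2
after add $t1, $t2, $t6: $t1=36+16=52
after srl $t1, $t1, 3: $t1=52>>3=6
after xor $t2, $t2, $t7: $t2=36^25=61
after sub $t7, $t1, 2: $t7=6-2=4
after srl $t3, $t3, 1: $t3=2>>1=1
after xor $t7, $t1, $t3: $t7=6^1=7
after add $t7, $t3, 4: $t7=1+4=5
after or $t1, $t1, 12: $t1=6|12=14
after neg $t1: $t1=-(14)=-14
sw $t3, (40) → M[40]=1
halt.

1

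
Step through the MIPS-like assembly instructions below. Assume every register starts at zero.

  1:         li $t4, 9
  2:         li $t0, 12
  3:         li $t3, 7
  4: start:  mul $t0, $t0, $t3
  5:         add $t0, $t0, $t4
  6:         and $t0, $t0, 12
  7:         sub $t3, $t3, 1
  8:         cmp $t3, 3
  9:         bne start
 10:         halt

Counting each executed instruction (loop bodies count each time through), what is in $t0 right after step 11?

after li $t4, 9: $t4=9
after li $t0, 12: $t0=12
after li $t3, 7: $t3=7
after mul $t0, $t0, $t3: $t0=12*7=84
after add $t0, $t0, $t4: $t0=84+9=93
after and $t0, $t0, 12: $t0=93&12=12
after sub $t3, $t3, 1: $t3=7-1=6
cmp $t3, 3  (cmp 6,3)
bne start: taken
after mul $t0, $t0, $t3: $t0=12*6=72
after add $t0, $t0, $t4: $t0=72+9=81
After step 11: $t0 = 81.

81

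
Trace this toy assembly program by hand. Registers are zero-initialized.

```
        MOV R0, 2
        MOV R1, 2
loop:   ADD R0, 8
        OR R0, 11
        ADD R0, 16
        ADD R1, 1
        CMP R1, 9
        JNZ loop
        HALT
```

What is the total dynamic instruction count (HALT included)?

after MOV R0, 2: R0=2
after MOV R1, 2: R1=2
after ADD R0, 8: R0=2+8=10
after OR R0, 11: R0=10|11=11
after ADD R0, 16: R0=11+16=27
after ADD R1, 1: R1=2+1=3
CMP R1, 9  (cmp 3,9)
JNZ loop: taken
after ADD R0, 8: R0=27+8=35
after OR R0, 11: R0=35|11=43
after ADD R0, 16: R0=43+16=59
after ADD R1, 1: R1=3+1=4
CMP R1, 9  (cmp 4,9)
JNZ loop: taken
after ADD R0, 8: R0=59+8=67
after OR R0, 11: R0=67|11=75
after ADD R0, 16: R0=75+16=91
after ADD R1, 1: R1=4+1=5
CMP R1, 9  (cmp 5,9)
JNZ loop: taken
after ADD R0, 8: R0=91+8=99
after OR R0, 11: R0=99|11=107
after ADD R0, 16: R0=107+16=123
after ADD R1, 1: R1=5+1=6
CMP R1, 9  (cmp 6,9)
JNZ loop: taken
after ADD R0, 8: R0=123+8=131
after OR R0, 11: R0=131|11=139
after ADD R0, 16: R0=139+16=155
after ADD R1, 1: R1=6+1=7
CMP R1, 9  (cmp 7,9)
JNZ loop: taken
after ADD R0, 8: R0=155+8=163
after OR R0, 11: R0=163|11=171
after ADD R0, 16: R0=171+16=187
after ADD R1, 1: R1=7+1=8
CMP R1, 9  (cmp 8,9)
JNZ loop: taken
after ADD R0, 8: R0=187+8=195
after OR R0, 11: R0=195|11=203
after ADD R0, 16: R0=203+16=219
after ADD R1, 1: R1=8+1=9
CMP R1, 9  (cmp 9,9)
JNZ loop: not taken
halt.
Total executed instructions: 45.

45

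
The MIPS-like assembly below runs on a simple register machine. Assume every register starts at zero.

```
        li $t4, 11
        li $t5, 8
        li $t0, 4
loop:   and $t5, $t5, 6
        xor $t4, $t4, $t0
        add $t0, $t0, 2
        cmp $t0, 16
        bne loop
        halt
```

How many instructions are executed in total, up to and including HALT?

after li $t4, 11: $t4=11
after li $t5, 8: $t5=8
after li $t0, 4: $t0=4
after and $t5, $t5, 6: $t5=8&6=0
after xor $t4, $t4, $t0: $t4=11^4=15
after add $t0, $t0, 2: $t0=4+2=6
cmp $t0, 16  (cmp 6,16)
bne loop: taken
after and $t5, $t5, 6: $t5=0&6=0
after xor $t4, $t4, $t0: $t4=15^6=9
after add $t0, $t0, 2: $t0=6+2=8
cmp $t0, 16  (cmp 8,16)
bne loop: taken
after and $t5, $t5, 6: $t5=0&6=0
after xor $t4, $t4, $t0: $t4=9^8=1
after add $t0, $t0, 2: $t0=8+2=10
cmp $t0, 16  (cmp 10,16)
bne loop: taken
after and $t5, $t5, 6: $t5=0&6=0
after xor $t4, $t4, $t0: $t4=1^10=11
after add $t0, $t0, 2: $t0=10+2=12
cmp $t0, 16  (cmp 12,16)
bne loop: taken
after and $t5, $t5, 6: $t5=0&6=0
after xor $t4, $t4, $t0: $t4=11^12=7
after add $t0, $t0, 2: $t0=12+2=14
cmp $t0, 16  (cmp 14,16)
bne loop: taken
after and $t5, $t5, 6: $t5=0&6=0
after xor $t4, $t4, $t0: $t4=7^14=9
after add $t0, $t0, 2: $t0=14+2=16
cmp $t0, 16  (cmp 16,16)
bne loop: not taken
halt.
Total executed instructions: 34.

34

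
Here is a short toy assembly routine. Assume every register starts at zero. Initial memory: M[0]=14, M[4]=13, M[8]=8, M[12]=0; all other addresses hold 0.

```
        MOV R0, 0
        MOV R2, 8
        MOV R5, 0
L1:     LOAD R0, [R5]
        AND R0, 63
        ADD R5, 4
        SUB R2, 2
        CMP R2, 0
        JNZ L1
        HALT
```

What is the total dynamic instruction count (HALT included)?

R0=0
R2=8
R5=0
R0=M[0]=14
R0=14&63=14
R5=0+4=4
R2=8-2=6
CMP R2, 0  (cmp 6,0)
JNZ L1: taken
R0=M[4]=13
R0=13&63=13
R5=4+4=8
R2=6-2=4
CMP R2, 0  (cmp 4,0)
JNZ L1: taken
R0=M[8]=8
R0=8&63=8
R5=8+4=12
R2=4-2=2
CMP R2, 0  (cmp 2,0)
JNZ L1: taken
R0=M[12]=0
R0=0&63=0
R5=12+4=16
R2=2-2=0
CMP R2, 0  (cmp 0,0)
JNZ L1: not taken
halt.
Total executed instructions: 28.

28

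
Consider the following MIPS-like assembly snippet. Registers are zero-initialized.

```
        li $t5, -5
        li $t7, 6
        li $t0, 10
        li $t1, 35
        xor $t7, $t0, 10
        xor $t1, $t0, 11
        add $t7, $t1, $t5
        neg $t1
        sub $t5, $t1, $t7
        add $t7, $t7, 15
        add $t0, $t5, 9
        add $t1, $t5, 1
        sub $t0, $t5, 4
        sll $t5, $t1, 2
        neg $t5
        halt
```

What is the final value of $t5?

$t5=-5
$t7=6
$t0=10
$t1=35
$t7=10^10=0
$t1=10^11=1
$t7=1+(-5)=-4
$t1=-(1)=-1
$t5=(-1)-(-4)=3
$t7=(-4)+15=11
$t0=3+9=12
$t1=3+1=4
$t0=3-4=-1
$t5=4<<2=16
$t5=-(16)=-16
halt.

-16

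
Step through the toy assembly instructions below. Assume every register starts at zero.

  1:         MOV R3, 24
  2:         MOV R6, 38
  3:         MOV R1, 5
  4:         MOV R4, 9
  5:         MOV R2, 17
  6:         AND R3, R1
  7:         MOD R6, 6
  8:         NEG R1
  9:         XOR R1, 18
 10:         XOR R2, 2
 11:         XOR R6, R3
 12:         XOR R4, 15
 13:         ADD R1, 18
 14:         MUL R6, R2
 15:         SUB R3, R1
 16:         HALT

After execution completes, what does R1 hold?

after MOV R3, 24: R3=24
after MOV R6, 38: R6=38
after MOV R1, 5: R1=5
after MOV R4, 9: R4=9
after MOV R2, 17: R2=17
after AND R3, R1: R3=24&5=0
after MOD R6, 6: R6=38%6=2
after NEG R1: R1=-(5)=-5
after XOR R1, 18: R1=(-5)^18=-23
after XOR R2, 2: R2=17^2=19
after XOR R6, R3: R6=2^0=2
after XOR R4, 15: R4=9^15=6
after ADD R1, 18: R1=(-23)+18=-5
after MUL R6, R2: R6=2*19=38
after SUB R3, R1: R3=0-(-5)=5
halt.

-5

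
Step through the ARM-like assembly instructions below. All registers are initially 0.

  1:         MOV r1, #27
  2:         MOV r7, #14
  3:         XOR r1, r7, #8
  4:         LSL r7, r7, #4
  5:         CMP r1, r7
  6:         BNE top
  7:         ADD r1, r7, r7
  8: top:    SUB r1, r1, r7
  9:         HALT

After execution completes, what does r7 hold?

224

r1=27
r7=14
r1=14^8=6
r7=14<<4=224
CMP r1, r7  (cmp 6,224)
BNE top: taken
r1=6-224=-218
halt.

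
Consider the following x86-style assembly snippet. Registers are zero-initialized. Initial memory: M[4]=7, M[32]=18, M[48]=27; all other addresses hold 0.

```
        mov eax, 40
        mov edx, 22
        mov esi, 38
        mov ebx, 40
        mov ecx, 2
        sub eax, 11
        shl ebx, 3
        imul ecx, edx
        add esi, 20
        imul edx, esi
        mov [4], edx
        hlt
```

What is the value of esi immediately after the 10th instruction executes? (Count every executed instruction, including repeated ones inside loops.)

58

after mov eax, 40: eax=40
after mov edx, 22: edx=22
after mov esi, 38: esi=38
after mov ebx, 40: ebx=40
after mov ecx, 2: ecx=2
after sub eax, 11: eax=40-11=29
after shl ebx, 3: ebx=40<<3=320
after imul ecx, edx: ecx=2*22=44
after add esi, 20: esi=38+20=58
after imul edx, esi: edx=22*58=1276
After step 10: esi = 58.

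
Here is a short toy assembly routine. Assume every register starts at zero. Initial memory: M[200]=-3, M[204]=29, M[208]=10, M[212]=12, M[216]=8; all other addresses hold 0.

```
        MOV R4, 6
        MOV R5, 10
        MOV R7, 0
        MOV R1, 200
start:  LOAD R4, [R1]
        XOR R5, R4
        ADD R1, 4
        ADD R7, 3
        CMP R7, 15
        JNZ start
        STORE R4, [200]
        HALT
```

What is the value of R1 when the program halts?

after MOV R4, 6: R4=6
after MOV R5, 10: R5=10
after MOV R7, 0: R7=0
after MOV R1, 200: R1=200
after LOAD R4, [R1]: R4=M[200]=-3
after XOR R5, R4: R5=10^(-3)=-9
after ADD R1, 4: R1=200+4=204
after ADD R7, 3: R7=0+3=3
CMP R7, 15  (cmp 3,15)
JNZ start: taken
after LOAD R4, [R1]: R4=M[204]=29
after XOR R5, R4: R5=(-9)^29=-22
after ADD R1, 4: R1=204+4=208
after ADD R7, 3: R7=3+3=6
CMP R7, 15  (cmp 6,15)
JNZ start: taken
after LOAD R4, [R1]: R4=M[208]=10
after XOR R5, R4: R5=(-22)^10=-32
after ADD R1, 4: R1=208+4=212
after ADD R7, 3: R7=6+3=9
CMP R7, 15  (cmp 9,15)
JNZ start: taken
after LOAD R4, [R1]: R4=M[212]=12
after XOR R5, R4: R5=(-32)^12=-20
after ADD R1, 4: R1=212+4=216
after ADD R7, 3: R7=9+3=12
CMP R7, 15  (cmp 12,15)
JNZ start: taken
after LOAD R4, [R1]: R4=M[216]=8
after XOR R5, R4: R5=(-20)^8=-28
after ADD R1, 4: R1=216+4=220
after ADD R7, 3: R7=12+3=15
CMP R7, 15  (cmp 15,15)
JNZ start: not taken
STORE R4, [200] → M[200]=8
halt.

220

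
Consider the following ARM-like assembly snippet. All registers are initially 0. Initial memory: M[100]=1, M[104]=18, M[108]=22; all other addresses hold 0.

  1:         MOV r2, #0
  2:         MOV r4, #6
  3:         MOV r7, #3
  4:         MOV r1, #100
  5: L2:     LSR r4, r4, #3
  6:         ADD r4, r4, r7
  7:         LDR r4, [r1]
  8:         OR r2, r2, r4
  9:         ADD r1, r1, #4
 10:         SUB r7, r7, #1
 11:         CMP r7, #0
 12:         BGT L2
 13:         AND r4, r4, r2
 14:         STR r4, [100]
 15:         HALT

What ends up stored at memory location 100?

22

r2=0
r4=6
r7=3
r1=100
r4=6>>3=0
r4=0+3=3
r4=M[100]=1
r2=0|1=1
r1=100+4=104
r7=3-1=2
CMP r7, #0  (cmp 2,0)
BGT L2: taken
r4=1>>3=0
r4=0+2=2
r4=M[104]=18
r2=1|18=19
r1=104+4=108
r7=2-1=1
CMP r7, #0  (cmp 1,0)
BGT L2: taken
r4=18>>3=2
r4=2+1=3
r4=M[108]=22
r2=19|22=23
r1=108+4=112
r7=1-1=0
CMP r7, #0  (cmp 0,0)
BGT L2: not taken
r4=22&23=22
STR r4, [100] → M[100]=22
halt.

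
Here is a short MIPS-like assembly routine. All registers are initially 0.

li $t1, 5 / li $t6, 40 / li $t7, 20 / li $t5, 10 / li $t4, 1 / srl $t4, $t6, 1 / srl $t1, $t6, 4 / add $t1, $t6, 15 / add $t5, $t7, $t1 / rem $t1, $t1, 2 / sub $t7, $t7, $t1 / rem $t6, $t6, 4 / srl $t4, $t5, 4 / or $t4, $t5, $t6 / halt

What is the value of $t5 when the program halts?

75

li $t1, 5 → $t1=5
li $t6, 40 → $t6=40
li $t7, 20 → $t7=20
li $t5, 10 → $t5=10
li $t4, 1 → $t4=1
srl $t4, $t6, 1 → $t4=40>>1=20
srl $t1, $t6, 4 → $t1=40>>4=2
add $t1, $t6, 15 → $t1=40+15=55
add $t5, $t7, $t1 → $t5=20+55=75
rem $t1, $t1, 2 → $t1=55%2=1
sub $t7, $t7, $t1 → $t7=20-1=19
rem $t6, $t6, 4 → $t6=40%4=0
srl $t4, $t5, 4 → $t4=75>>4=4
or $t4, $t5, $t6 → $t4=75|0=75
halt.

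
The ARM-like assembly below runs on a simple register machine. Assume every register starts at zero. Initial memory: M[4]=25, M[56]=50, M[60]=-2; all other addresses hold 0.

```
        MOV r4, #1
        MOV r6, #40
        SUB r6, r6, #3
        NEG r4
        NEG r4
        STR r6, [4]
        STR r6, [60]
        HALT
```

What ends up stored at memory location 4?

r4=1
r6=40
r6=40-3=37
r4=-(1)=-1
r4=-(-1)=1
STR r6, [4] → M[4]=37
STR r6, [60] → M[60]=37
halt.

37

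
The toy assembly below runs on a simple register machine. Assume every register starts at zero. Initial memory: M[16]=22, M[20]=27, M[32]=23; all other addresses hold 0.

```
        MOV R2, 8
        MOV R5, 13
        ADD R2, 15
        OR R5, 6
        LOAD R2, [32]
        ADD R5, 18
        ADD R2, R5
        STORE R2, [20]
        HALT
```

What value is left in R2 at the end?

MOV R2, 8 → R2=8
MOV R5, 13 → R5=13
ADD R2, 15 → R2=8+15=23
OR R5, 6 → R5=13|6=15
LOAD R2, [32] → R2=M[32]=23
ADD R5, 18 → R5=15+18=33
ADD R2, R5 → R2=23+33=56
STORE R2, [20] → M[20]=56
halt.

56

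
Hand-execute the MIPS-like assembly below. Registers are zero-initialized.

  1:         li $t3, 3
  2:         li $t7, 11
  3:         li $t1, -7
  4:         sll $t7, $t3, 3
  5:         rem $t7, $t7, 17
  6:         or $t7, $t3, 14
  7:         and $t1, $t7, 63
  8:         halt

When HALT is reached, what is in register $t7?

15

$t3=3
$t7=11
$t1=-7
$t7=3<<3=24
$t7=24%17=7
$t7=3|14=15
$t1=15&63=15
halt.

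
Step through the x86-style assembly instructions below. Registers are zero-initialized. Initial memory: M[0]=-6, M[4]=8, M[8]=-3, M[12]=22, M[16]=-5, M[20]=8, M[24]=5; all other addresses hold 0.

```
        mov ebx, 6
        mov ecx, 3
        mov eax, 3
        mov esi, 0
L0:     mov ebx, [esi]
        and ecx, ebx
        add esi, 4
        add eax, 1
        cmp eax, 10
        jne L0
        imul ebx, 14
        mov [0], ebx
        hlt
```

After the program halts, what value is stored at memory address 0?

70

ebx=6
ecx=3
eax=3
esi=0
ebx=M[0]=-6
ecx=3&(-6)=2
esi=0+4=4
eax=3+1=4
cmp eax, 10  (cmp 4,10)
jne L0: taken
ebx=M[4]=8
ecx=2&8=0
esi=4+4=8
eax=4+1=5
cmp eax, 10  (cmp 5,10)
jne L0: taken
ebx=M[8]=-3
ecx=0&(-3)=0
esi=8+4=12
eax=5+1=6
cmp eax, 10  (cmp 6,10)
jne L0: taken
ebx=M[12]=22
ecx=0&22=0
esi=12+4=16
eax=6+1=7
cmp eax, 10  (cmp 7,10)
jne L0: taken
ebx=M[16]=-5
ecx=0&(-5)=0
esi=16+4=20
eax=7+1=8
cmp eax, 10  (cmp 8,10)
jne L0: taken
ebx=M[20]=8
ecx=0&8=0
esi=20+4=24
eax=8+1=9
cmp eax, 10  (cmp 9,10)
jne L0: taken
ebx=M[24]=5
ecx=0&5=0
esi=24+4=28
eax=9+1=10
cmp eax, 10  (cmp 10,10)
jne L0: not taken
ebx=5*14=70
mov [0], ebx → M[0]=70
halt.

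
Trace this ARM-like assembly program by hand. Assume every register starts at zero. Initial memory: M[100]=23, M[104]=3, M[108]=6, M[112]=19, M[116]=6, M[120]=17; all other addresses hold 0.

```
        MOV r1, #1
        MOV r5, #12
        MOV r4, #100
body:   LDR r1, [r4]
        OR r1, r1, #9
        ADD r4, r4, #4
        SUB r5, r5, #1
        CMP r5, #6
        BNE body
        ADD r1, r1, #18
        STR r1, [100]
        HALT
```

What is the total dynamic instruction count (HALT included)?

r1=1
r5=12
r4=100
r1=M[100]=23
r1=23|9=31
r4=100+4=104
r5=12-1=11
CMP r5, #6  (cmp 11,6)
BNE body: taken
r1=M[104]=3
r1=3|9=11
r4=104+4=108
r5=11-1=10
CMP r5, #6  (cmp 10,6)
BNE body: taken
r1=M[108]=6
r1=6|9=15
r4=108+4=112
r5=10-1=9
CMP r5, #6  (cmp 9,6)
BNE body: taken
r1=M[112]=19
r1=19|9=27
r4=112+4=116
r5=9-1=8
CMP r5, #6  (cmp 8,6)
BNE body: taken
r1=M[116]=6
r1=6|9=15
r4=116+4=120
r5=8-1=7
CMP r5, #6  (cmp 7,6)
BNE body: taken
r1=M[120]=17
r1=17|9=25
r4=120+4=124
r5=7-1=6
CMP r5, #6  (cmp 6,6)
BNE body: not taken
r1=25+18=43
STR r1, [100] → M[100]=43
halt.
Total executed instructions: 42.

42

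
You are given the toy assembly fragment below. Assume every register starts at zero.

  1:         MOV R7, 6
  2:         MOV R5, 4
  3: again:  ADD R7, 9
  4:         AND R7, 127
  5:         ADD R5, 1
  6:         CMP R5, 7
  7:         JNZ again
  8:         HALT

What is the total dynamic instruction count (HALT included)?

R7=6
R5=4
R7=6+9=15
R7=15&127=15
R5=4+1=5
CMP R5, 7  (cmp 5,7)
JNZ again: taken
R7=15+9=24
R7=24&127=24
R5=5+1=6
CMP R5, 7  (cmp 6,7)
JNZ again: taken
R7=24+9=33
R7=33&127=33
R5=6+1=7
CMP R5, 7  (cmp 7,7)
JNZ again: not taken
halt.
Total executed instructions: 18.

18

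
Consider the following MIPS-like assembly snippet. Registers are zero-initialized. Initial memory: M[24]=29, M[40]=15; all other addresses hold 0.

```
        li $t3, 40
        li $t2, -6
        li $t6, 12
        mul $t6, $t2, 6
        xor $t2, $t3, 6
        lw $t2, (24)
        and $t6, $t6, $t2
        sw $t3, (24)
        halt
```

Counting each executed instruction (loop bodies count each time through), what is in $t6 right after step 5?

after li $t3, 40: $t3=40
after li $t2, -6: $t2=-6
after li $t6, 12: $t6=12
after mul $t6, $t2, 6: $t6=(-6)*6=-36
after xor $t2, $t3, 6: $t2=40^6=46
After step 5: $t6 = -36.

-36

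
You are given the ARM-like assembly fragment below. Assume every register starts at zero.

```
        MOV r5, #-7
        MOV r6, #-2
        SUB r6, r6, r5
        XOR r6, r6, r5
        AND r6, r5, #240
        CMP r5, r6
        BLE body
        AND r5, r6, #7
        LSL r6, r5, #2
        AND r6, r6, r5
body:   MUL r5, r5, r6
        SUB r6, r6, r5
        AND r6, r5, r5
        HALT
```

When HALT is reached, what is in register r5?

-1680

MOV r5, #-7 → r5=-7
MOV r6, #-2 → r6=-2
SUB r6, r6, r5 → r6=(-2)-(-7)=5
XOR r6, r6, r5 → r6=5^(-7)=-4
AND r6, r5, #240 → r6=(-7)&240=240
CMP r5, r6  (cmp -7,240)
BLE body: taken
MUL r5, r5, r6 → r5=(-7)*240=-1680
SUB r6, r6, r5 → r6=240-(-1680)=1920
AND r6, r5, r5 → r6=(-1680)&(-1680)=-1680
halt.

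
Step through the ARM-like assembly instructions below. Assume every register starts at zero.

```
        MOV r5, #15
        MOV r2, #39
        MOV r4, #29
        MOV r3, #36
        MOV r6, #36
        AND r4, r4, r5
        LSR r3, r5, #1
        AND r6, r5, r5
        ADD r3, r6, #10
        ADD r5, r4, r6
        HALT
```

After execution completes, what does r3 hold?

25

after MOV r5, #15: r5=15
after MOV r2, #39: r2=39
after MOV r4, #29: r4=29
after MOV r3, #36: r3=36
after MOV r6, #36: r6=36
after AND r4, r4, r5: r4=29&15=13
after LSR r3, r5, #1: r3=15>>1=7
after AND r6, r5, r5: r6=15&15=15
after ADD r3, r6, #10: r3=15+10=25
after ADD r5, r4, r6: r5=13+15=28
halt.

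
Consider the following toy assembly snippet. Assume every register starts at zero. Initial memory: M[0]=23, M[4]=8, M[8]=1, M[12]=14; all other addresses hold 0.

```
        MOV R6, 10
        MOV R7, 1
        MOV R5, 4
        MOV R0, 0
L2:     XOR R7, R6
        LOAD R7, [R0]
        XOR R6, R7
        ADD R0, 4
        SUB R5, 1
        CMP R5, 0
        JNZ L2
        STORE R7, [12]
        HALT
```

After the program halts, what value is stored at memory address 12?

MOV R6, 10 → R6=10
MOV R7, 1 → R7=1
MOV R5, 4 → R5=4
MOV R0, 0 → R0=0
XOR R7, R6 → R7=1^10=11
LOAD R7, [R0] → R7=M[0]=23
XOR R6, R7 → R6=10^23=29
ADD R0, 4 → R0=0+4=4
SUB R5, 1 → R5=4-1=3
CMP R5, 0  (cmp 3,0)
JNZ L2: taken
XOR R7, R6 → R7=23^29=10
LOAD R7, [R0] → R7=M[4]=8
XOR R6, R7 → R6=29^8=21
ADD R0, 4 → R0=4+4=8
SUB R5, 1 → R5=3-1=2
CMP R5, 0  (cmp 2,0)
JNZ L2: taken
XOR R7, R6 → R7=8^21=29
LOAD R7, [R0] → R7=M[8]=1
XOR R6, R7 → R6=21^1=20
ADD R0, 4 → R0=8+4=12
SUB R5, 1 → R5=2-1=1
CMP R5, 0  (cmp 1,0)
JNZ L2: taken
XOR R7, R6 → R7=1^20=21
LOAD R7, [R0] → R7=M[12]=14
XOR R6, R7 → R6=20^14=26
ADD R0, 4 → R0=12+4=16
SUB R5, 1 → R5=1-1=0
CMP R5, 0  (cmp 0,0)
JNZ L2: not taken
STORE R7, [12] → M[12]=14
halt.

14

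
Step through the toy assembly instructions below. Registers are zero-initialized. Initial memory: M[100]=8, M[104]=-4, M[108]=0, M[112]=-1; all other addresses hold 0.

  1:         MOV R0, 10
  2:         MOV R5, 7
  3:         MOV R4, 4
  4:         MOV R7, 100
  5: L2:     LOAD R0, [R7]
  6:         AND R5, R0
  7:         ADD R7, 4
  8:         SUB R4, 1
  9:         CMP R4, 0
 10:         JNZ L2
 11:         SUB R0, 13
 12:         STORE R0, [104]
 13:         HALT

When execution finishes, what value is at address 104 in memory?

after MOV R0, 10: R0=10
after MOV R5, 7: R5=7
after MOV R4, 4: R4=4
after MOV R7, 100: R7=100
after LOAD R0, [R7]: R0=M[100]=8
after AND R5, R0: R5=7&8=0
after ADD R7, 4: R7=100+4=104
after SUB R4, 1: R4=4-1=3
CMP R4, 0  (cmp 3,0)
JNZ L2: taken
after LOAD R0, [R7]: R0=M[104]=-4
after AND R5, R0: R5=0&(-4)=0
after ADD R7, 4: R7=104+4=108
after SUB R4, 1: R4=3-1=2
CMP R4, 0  (cmp 2,0)
JNZ L2: taken
after LOAD R0, [R7]: R0=M[108]=0
after AND R5, R0: R5=0&0=0
after ADD R7, 4: R7=108+4=112
after SUB R4, 1: R4=2-1=1
CMP R4, 0  (cmp 1,0)
JNZ L2: taken
after LOAD R0, [R7]: R0=M[112]=-1
after AND R5, R0: R5=0&(-1)=0
after ADD R7, 4: R7=112+4=116
after SUB R4, 1: R4=1-1=0
CMP R4, 0  (cmp 0,0)
JNZ L2: not taken
after SUB R0, 13: R0=(-1)-13=-14
STORE R0, [104] → M[104]=-14
halt.

-14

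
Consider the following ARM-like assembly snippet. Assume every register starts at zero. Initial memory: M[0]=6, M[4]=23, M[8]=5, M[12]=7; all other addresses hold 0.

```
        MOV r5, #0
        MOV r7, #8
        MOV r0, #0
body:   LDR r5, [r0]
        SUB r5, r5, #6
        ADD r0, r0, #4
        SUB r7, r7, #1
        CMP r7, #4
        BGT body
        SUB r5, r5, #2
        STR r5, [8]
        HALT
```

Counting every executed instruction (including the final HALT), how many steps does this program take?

MOV r5, #0 → r5=0
MOV r7, #8 → r7=8
MOV r0, #0 → r0=0
LDR r5, [r0] → r5=M[0]=6
SUB r5, r5, #6 → r5=6-6=0
ADD r0, r0, #4 → r0=0+4=4
SUB r7, r7, #1 → r7=8-1=7
CMP r7, #4  (cmp 7,4)
BGT body: taken
LDR r5, [r0] → r5=M[4]=23
SUB r5, r5, #6 → r5=23-6=17
ADD r0, r0, #4 → r0=4+4=8
SUB r7, r7, #1 → r7=7-1=6
CMP r7, #4  (cmp 6,4)
BGT body: taken
LDR r5, [r0] → r5=M[8]=5
SUB r5, r5, #6 → r5=5-6=-1
ADD r0, r0, #4 → r0=8+4=12
SUB r7, r7, #1 → r7=6-1=5
CMP r7, #4  (cmp 5,4)
BGT body: taken
LDR r5, [r0] → r5=M[12]=7
SUB r5, r5, #6 → r5=7-6=1
ADD r0, r0, #4 → r0=12+4=16
SUB r7, r7, #1 → r7=5-1=4
CMP r7, #4  (cmp 4,4)
BGT body: not taken
SUB r5, r5, #2 → r5=1-2=-1
STR r5, [8] → M[8]=-1
halt.
Total executed instructions: 30.

30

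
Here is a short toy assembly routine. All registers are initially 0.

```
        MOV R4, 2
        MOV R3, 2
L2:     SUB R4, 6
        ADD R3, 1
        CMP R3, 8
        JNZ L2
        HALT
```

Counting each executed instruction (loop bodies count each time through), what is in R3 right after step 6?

3

after MOV R4, 2: R4=2
after MOV R3, 2: R3=2
after SUB R4, 6: R4=2-6=-4
after ADD R3, 1: R3=2+1=3
CMP R3, 8  (cmp 3,8)
JNZ L2: taken
After step 6: R3 = 3.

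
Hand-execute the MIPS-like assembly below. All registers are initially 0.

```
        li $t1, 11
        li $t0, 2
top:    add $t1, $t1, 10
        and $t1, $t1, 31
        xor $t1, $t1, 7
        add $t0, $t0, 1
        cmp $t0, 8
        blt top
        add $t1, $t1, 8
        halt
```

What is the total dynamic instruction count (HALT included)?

$t1=11
$t0=2
$t1=11+10=21
$t1=21&31=21
$t1=21^7=18
$t0=2+1=3
cmp $t0, 8  (cmp 3,8)
blt top: taken
$t1=18+10=28
$t1=28&31=28
$t1=28^7=27
$t0=3+1=4
cmp $t0, 8  (cmp 4,8)
blt top: taken
$t1=27+10=37
$t1=37&31=5
$t1=5^7=2
$t0=4+1=5
cmp $t0, 8  (cmp 5,8)
blt top: taken
$t1=2+10=12
$t1=12&31=12
$t1=12^7=11
$t0=5+1=6
cmp $t0, 8  (cmp 6,8)
blt top: taken
$t1=11+10=21
$t1=21&31=21
$t1=21^7=18
$t0=6+1=7
cmp $t0, 8  (cmp 7,8)
blt top: taken
$t1=18+10=28
$t1=28&31=28
$t1=28^7=27
$t0=7+1=8
cmp $t0, 8  (cmp 8,8)
blt top: not taken
$t1=27+8=35
halt.
Total executed instructions: 40.

40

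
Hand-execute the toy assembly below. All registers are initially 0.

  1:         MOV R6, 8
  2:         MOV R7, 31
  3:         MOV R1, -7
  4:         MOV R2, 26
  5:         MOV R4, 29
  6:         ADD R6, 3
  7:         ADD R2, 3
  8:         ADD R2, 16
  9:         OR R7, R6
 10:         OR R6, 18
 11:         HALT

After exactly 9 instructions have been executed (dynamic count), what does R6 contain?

11

MOV R6, 8 → R6=8
MOV R7, 31 → R7=31
MOV R1, -7 → R1=-7
MOV R2, 26 → R2=26
MOV R4, 29 → R4=29
ADD R6, 3 → R6=8+3=11
ADD R2, 3 → R2=26+3=29
ADD R2, 16 → R2=29+16=45
OR R7, R6 → R7=31|11=31
After step 9: R6 = 11.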